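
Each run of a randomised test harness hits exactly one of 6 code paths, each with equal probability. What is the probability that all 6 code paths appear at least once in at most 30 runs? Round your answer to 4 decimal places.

Let A_i be the event that code path i is missing after 30 runs. By inclusion–exclusion on the A_i,
P(all seen) = Σ_{j=0}^{6} (-1)^j C(6,j)((6-j)/6)^30
= 1.00000 - 0.02528 + 0.00008 - 0.00000 + 0.00000 - 0.00000 + 0.00000
= 0.97480.

0.9748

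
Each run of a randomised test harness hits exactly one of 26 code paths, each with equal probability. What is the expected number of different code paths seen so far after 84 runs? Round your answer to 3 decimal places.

For each code path, P(seen in 84 runs) = 1 - (25/26)^84 = 0.9629.
By linearity of expectation, E[distinct seen] = 26·(1 - (25/26)^84) = 25.0358.

25.036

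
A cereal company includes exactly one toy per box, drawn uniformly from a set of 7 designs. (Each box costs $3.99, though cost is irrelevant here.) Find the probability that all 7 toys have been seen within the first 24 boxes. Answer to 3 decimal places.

0.833

Let A_i be the event that toy i is missing after 24 boxes. By inclusion–exclusion on the A_i,
P(all seen) = Σ_{j=0}^{7} (-1)^j C(7,j)((7-j)/7)^24
= 1.0000 - 0.1731 + 0.0065 - 0.0001 + 0.0000 - 0.0000 + 0.0000 - 0.0000
= 0.8334.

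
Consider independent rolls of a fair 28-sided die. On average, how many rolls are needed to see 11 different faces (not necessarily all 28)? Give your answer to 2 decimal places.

Going from k to k+1 distinct takes a geometric number of rolls with mean 28/(28-k).
Sum over k = 0,...,10: E = 28/28 + 28/27 + 28/26 + ... + 28/19 + 28/18 = 13.653.

13.65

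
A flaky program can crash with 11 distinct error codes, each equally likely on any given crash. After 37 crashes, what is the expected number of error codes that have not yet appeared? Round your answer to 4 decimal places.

For each error code, P(unseen after 37) = (10/11)^37 = 0.02941.
By linearity of expectation, E[unseen] = 11·(10/11)^37 = 0.32349.

0.3235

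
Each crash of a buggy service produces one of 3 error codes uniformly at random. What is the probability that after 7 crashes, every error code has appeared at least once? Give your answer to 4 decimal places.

Let A_i be the event that error code i is missing after 7 crashes. By inclusion–exclusion on the A_i,
P(all seen) = Σ_{j=0}^{3} (-1)^j C(3,j)((3-j)/3)^7
= 1.00000 - 0.17558 + 0.00137 - 0.00000
= 0.82579.

0.8258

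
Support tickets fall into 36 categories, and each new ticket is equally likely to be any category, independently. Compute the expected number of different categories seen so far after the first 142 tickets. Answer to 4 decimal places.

For each category, P(seen in 142 tickets) = 1 - (35/36)^142 = 0.98169.
By linearity of expectation, E[distinct seen] = 36·(1 - (35/36)^142) = 35.34081.

35.3408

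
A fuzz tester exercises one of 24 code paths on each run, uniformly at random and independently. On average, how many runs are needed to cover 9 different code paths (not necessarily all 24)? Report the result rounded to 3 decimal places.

10.986

Going from k to k+1 distinct takes a geometric number of runs with mean 24/(24-k).
Sum over k = 0,...,8: E = 24/24 + 24/23 + 24/22 + ... + 24/17 + 24/16 = 10.9855.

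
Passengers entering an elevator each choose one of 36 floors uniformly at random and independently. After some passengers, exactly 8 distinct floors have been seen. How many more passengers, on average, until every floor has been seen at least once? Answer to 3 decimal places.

141.378

With k distinct floors already seen, the next new one takes an expected 36/(36-k) passengers.
Sum over k = 8,...,35: E = 36/28 + 36/27 + 36/26 + ... + 36/2 + 36/1 = 141.3782.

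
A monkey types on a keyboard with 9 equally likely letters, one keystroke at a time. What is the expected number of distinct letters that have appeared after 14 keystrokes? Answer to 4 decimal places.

7.2698

For each letter, P(seen in 14 keystrokes) = 1 - (8/9)^14 = 0.80775.
By linearity of expectation, E[distinct seen] = 9·(1 - (8/9)^14) = 7.26976.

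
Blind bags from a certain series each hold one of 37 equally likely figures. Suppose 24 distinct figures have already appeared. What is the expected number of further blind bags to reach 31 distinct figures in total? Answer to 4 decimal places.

27.0149

The wait to go from k to k+1 distinct figures is geometric with mean 37/(37-k).
Sum over k = 24,...,30: E = 37/13 + 37/12 + 37/11 + ... + 37/8 + 37/7 = 27.01495.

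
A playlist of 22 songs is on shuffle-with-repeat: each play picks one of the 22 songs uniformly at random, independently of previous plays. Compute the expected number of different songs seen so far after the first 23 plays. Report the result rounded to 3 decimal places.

For each song, P(seen in 23 plays) = 1 - (21/22)^23 = 0.6570.
By linearity of expectation, E[distinct seen] = 22·(1 - (21/22)^23) = 14.4535.

14.454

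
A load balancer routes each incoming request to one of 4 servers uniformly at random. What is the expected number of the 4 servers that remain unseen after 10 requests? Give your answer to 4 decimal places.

For each server, P(unseen after 10) = (3/4)^10 = 0.05631.
By linearity of expectation, E[unseen] = 4·(3/4)^10 = 0.22525.

0.2253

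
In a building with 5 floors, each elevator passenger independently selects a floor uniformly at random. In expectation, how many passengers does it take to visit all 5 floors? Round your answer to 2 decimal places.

11.42

After k distinct floors have appeared, the next passenger gives a new one with probability (5-k)/5, so the expected wait for the (k+1)-th is 5/(5-k).
E[T] = 5/5 + 5/4 + 5/3 + 5/2 + 5/1 = 5·H_{5}.
H_{5} = 2.283, so E[T] = 11.417.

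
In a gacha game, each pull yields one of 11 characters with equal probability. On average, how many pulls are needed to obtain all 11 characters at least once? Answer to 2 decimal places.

Split into phases: going from k distinct to k+1 distinct takes on average 11/(11-k) pulls.
E[T] = 11/11 + 11/10 + 11/9 + ... + 11/2 + 11/1 = 11·H_{11}.
H_{11} = 3.020, so E[T] = 33.219.

33.22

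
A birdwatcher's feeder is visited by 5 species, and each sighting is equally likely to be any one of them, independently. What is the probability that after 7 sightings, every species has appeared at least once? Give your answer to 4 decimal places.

0.2150

Let A_i be the event that species i is missing after 7 sightings. By inclusion–exclusion on the A_i,
P(all seen) = Σ_{j=0}^{5} (-1)^j C(5,j)((5-j)/5)^7
= 1.00000 - 1.04858 + 0.27994 - 0.01638 + 0.00006 - 0.00000
= 0.21504.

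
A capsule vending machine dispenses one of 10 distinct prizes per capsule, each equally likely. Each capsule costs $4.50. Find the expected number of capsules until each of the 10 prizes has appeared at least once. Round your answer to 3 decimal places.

After k distinct prizes have appeared, the next capsule gives a new one with probability (10-k)/10, so the expected wait for the (k+1)-th is 10/(10-k).
E[T] = 10/10 + 10/9 + 10/8 + ... + 10/2 + 10/1 = 10·H_{10}.
H_{10} = 2.9290, so E[T] = 29.2897.

29.290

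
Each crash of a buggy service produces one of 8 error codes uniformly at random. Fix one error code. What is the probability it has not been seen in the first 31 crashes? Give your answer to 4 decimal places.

0.0159

On each crash the fixed error code fails to appear with probability 7/8.
P(still missing after 31) = (7/8)^31 = 0.01593.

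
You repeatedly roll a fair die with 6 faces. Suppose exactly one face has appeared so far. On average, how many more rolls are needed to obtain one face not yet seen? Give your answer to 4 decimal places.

1.2000

The number of rolls until the next new face is geometric with success probability 5/6, so its mean is 6/5.
E = 6/5 = 1.20000.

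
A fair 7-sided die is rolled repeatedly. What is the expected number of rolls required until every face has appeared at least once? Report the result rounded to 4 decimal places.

18.1500

The wait to go from k to k+1 distinct faces is geometric with mean 7/(7-k).
E[T] = 7/7 + 7/6 + 7/5 + ... + 7/2 + 7/1 = 7·H_{7}.
H_{7} = 2.59286, so E[T] = 18.15000.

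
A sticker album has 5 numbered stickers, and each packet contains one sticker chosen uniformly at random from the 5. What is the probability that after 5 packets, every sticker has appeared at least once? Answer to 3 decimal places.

0.038

Let A_i be the event that sticker i is missing after 5 packets. By inclusion–exclusion on the A_i,
P(all seen) = Σ_{j=0}^{5} (-1)^j C(5,j)((5-j)/5)^5
= 1.0000 - 1.6384 + 0.7776 - 0.1024 + 0.0016 - 0.0000
= 0.0384.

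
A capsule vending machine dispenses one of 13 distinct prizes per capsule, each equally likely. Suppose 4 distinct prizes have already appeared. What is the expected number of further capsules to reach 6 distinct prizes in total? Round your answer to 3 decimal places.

3.069

The wait to go from k to k+1 distinct prizes is geometric with mean 13/(13-k).
Sum over k = 4,...,5: E = 13/9 + 13/8 = 3.0694.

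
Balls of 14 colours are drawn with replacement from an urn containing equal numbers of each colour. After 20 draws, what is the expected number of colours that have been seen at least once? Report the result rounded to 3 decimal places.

For each colour, P(seen in 20 draws) = 1 - (13/14)^20 = 0.7729.
By linearity of expectation, E[distinct seen] = 14·(1 - (13/14)^20) = 10.8199.

10.820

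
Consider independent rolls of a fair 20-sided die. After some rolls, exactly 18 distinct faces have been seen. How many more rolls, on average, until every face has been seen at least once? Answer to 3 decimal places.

The wait to go from k to k+1 distinct faces is geometric with mean 20/(20-k).
Sum over k = 18,...,19: E = 20/2 + 20/1 = 30.0000.

30.000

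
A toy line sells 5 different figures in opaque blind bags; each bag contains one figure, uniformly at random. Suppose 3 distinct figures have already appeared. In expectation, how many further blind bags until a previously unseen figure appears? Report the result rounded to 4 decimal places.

The number of blind bags until the next new figure is geometric with success probability 2/5, so its mean is 5/2.
E = 5/2 = 2.50000.

2.5000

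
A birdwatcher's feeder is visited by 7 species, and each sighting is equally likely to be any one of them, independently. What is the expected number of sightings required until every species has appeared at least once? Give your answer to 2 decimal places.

18.15

The wait to go from k to k+1 distinct species is geometric with mean 7/(7-k).
E[T] = 7/7 + 7/6 + 7/5 + ... + 7/2 + 7/1 = 7·H_{7}.
H_{7} = 2.593, so E[T] = 18.150.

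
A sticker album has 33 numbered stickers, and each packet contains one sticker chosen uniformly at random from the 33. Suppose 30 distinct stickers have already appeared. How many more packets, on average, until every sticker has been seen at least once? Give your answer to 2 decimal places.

60.50

The wait to go from k to k+1 distinct stickers is geometric with mean 33/(33-k).
Sum over k = 30,...,32: E = 33/3 + 33/2 + 33/1 = 60.500.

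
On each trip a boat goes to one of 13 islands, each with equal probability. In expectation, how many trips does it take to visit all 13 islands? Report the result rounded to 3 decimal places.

Split into phases: going from k distinct to k+1 distinct takes on average 13/(13-k) trips.
E[T] = 13/13 + 13/12 + 13/11 + ... + 13/2 + 13/1 = 13·H_{13}.
H_{13} = 3.1801, so E[T] = 41.3417.

41.342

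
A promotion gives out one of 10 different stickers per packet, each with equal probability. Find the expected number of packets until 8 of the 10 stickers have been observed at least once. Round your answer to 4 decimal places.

Going from k to k+1 distinct takes a geometric number of packets with mean 10/(10-k).
Sum over k = 0,...,7: E = 10/10 + 10/9 + 10/8 + ... + 10/4 + 10/3 = 14.28968.

14.2897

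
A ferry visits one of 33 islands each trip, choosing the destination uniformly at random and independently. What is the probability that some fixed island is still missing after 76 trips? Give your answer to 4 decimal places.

0.0965

Each trip misses the fixed island with probability (33-1)/33 = 32/33, independently.
P(still missing after 76) = (32/33)^76 = 0.09646.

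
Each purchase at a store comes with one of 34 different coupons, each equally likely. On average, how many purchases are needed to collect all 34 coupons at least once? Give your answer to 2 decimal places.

Split into phases: going from k distinct to k+1 distinct takes on average 34/(34-k) purchases.
E[T] = 34/34 + 34/33 + 34/32 + ... + 34/2 + 34/1 = 34·H_{34}.
H_{34} = 4.118, so E[T] = 140.019.

140.02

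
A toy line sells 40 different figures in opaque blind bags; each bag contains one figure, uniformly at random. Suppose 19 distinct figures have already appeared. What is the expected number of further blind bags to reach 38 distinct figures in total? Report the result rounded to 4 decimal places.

The wait to go from k to k+1 distinct figures is geometric with mean 40/(40-k).
Sum over k = 19,...,37: E = 40/21 + 40/20 + 40/19 + ... + 40/4 + 40/3 = 85.81435.

85.8143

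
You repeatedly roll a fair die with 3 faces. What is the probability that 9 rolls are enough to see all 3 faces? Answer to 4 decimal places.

By inclusion–exclusion over which faces are missing,
P(all seen) = Σ_{j=0}^{3} (-1)^j C(3,j)((3-j)/3)^9
= 1.00000 - 0.07804 + 0.00015 - 0.00000
= 0.92212.

0.9221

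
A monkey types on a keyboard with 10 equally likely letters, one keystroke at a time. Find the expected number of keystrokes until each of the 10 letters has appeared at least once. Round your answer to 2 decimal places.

The wait to go from k to k+1 distinct letters is geometric with mean 10/(10-k).
E[T] = 10/10 + 10/9 + 10/8 + ... + 10/2 + 10/1 = 10·H_{10}.
H_{10} = 2.929, so E[T] = 29.290.

29.29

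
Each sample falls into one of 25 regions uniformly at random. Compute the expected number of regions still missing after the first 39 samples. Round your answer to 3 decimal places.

For each region, P(unseen after 39) = (24/25)^39 = 0.2035.
By linearity of expectation, E[unseen] = 25·(24/25)^39 = 5.0877.

5.088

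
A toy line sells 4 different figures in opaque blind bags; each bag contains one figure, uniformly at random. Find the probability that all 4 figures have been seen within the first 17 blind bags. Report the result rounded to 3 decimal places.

By inclusion–exclusion over which figures are missing,
P(all seen) = Σ_{j=0}^{4} (-1)^j C(4,j)((4-j)/4)^17
= 1.0000 - 0.0301 + 0.0000 - 0.0000 + 0.0000
= 0.9700.

0.970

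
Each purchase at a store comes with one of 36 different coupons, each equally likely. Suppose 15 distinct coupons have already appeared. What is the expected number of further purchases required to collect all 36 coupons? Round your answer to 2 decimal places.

From k distinct to k+1 distinct takes on average 36/(36-k) purchases.
Sum over k = 15,...,35: E = 36/21 + 36/20 + 36/19 + ... + 36/2 + 36/1 = 131.233.

131.23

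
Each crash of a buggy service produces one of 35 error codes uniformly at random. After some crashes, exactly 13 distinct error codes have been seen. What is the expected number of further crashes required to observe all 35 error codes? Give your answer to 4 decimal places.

129.1785

With k distinct error codes already seen, the next new one takes an expected 35/(35-k) crashes.
Sum over k = 13,...,34: E = 35/22 + 35/21 + 35/20 + ... + 35/2 + 35/1 = 129.17846.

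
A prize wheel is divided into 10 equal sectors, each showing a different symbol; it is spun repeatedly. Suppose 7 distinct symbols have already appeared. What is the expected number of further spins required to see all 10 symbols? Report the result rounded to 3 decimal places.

18.333

The wait to go from k to k+1 distinct symbols is geometric with mean 10/(10-k).
Sum over k = 7,...,9: E = 10/3 + 10/2 + 10/1 = 18.3333.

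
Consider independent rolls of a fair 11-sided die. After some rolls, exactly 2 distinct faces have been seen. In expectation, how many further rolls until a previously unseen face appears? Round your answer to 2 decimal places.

Each roll yields a new face with probability (11-2)/11 = 9/11, so the wait is geometric with mean 11/9.
E = 11/9 = 1.222.

1.22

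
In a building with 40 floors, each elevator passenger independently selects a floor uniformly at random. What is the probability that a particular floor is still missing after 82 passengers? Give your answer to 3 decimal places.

On each passenger the fixed floor fails to appear with probability 39/40.
P(still missing after 82) = (39/40)^82 = 0.1254.

0.125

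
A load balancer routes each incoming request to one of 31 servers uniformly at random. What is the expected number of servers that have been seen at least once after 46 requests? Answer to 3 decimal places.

24.140

For each server, P(seen in 46 requests) = 1 - (30/31)^46 = 0.7787.
By linearity of expectation, E[distinct seen] = 31·(1 - (30/31)^46) = 24.1404.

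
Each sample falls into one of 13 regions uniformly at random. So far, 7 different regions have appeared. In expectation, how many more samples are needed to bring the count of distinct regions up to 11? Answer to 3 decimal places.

12.350

From k distinct to k+1 distinct takes on average 13/(13-k) samples.
Sum over k = 7,...,10: E = 13/6 + 13/5 + 13/4 + 13/3 = 12.3500.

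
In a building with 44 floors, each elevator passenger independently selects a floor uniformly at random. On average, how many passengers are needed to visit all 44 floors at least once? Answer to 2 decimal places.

Split into phases: going from k distinct to k+1 distinct takes on average 44/(44-k) passengers.
E[T] = 44/44 + 44/43 + 44/42 + ... + 44/2 + 44/1 = 44·H_{44}.
H_{44} = 4.373, so E[T] = 192.400.

192.40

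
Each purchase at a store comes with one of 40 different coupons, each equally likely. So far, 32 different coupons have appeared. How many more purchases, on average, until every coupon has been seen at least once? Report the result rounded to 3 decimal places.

108.714

The wait to go from k to k+1 distinct coupons is geometric with mean 40/(40-k).
Sum over k = 32,...,39: E = 40/8 + 40/7 + 40/6 + ... + 40/2 + 40/1 = 108.7143.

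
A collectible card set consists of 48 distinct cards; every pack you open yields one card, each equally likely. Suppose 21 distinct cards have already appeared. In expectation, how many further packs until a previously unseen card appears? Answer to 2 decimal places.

The number of packs until the next new card is geometric with success probability 27/48, so its mean is 48/27.
E = 48/27 = 1.778.

1.78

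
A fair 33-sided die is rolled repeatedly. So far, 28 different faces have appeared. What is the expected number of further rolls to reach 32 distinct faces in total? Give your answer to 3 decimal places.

From k distinct to k+1 distinct takes on average 33/(33-k) rolls.
Sum over k = 28,...,31: E = 33/5 + 33/4 + 33/3 + 33/2 = 42.3500.

42.350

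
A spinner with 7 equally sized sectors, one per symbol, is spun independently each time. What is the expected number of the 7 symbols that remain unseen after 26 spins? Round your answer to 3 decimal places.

For each symbol, P(unseen after 26) = (6/7)^26 = 0.0182.
By linearity of expectation, E[unseen] = 7·(6/7)^26 = 0.1272.

0.127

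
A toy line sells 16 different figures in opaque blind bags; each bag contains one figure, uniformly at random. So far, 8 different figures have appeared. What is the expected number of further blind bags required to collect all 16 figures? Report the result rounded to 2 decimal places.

43.49

The wait to go from k to k+1 distinct figures is geometric with mean 16/(16-k).
Sum over k = 8,...,15: E = 16/8 + 16/7 + 16/6 + ... + 16/2 + 16/1 = 43.486.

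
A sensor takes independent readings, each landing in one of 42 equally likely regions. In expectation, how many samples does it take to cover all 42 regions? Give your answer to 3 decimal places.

181.723

The wait to go from k to k+1 distinct regions is geometric with mean 42/(42-k).
E[T] = 42/42 + 42/41 + 42/40 + ... + 42/2 + 42/1 = 42·H_{42}.
H_{42} = 4.3267, so E[T] = 181.7232.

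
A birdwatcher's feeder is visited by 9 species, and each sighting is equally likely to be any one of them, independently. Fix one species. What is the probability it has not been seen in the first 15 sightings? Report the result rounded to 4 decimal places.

Each sighting misses the fixed species with probability (9-1)/9 = 8/9, independently.
P(still missing after 15) = (8/9)^15 = 0.17089.

0.1709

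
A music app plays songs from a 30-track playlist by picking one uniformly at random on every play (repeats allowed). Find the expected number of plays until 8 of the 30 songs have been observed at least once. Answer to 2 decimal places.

9.13

Going from k to k+1 distinct takes a geometric number of plays with mean 30/(30-k).
Sum over k = 0,...,7: E = 30/30 + 30/29 + 30/28 + ... + 30/24 + 30/23 = 9.125.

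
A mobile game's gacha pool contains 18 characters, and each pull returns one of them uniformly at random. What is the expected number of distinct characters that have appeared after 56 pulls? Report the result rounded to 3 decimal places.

For each character, P(seen in 56 pulls) = 1 - (17/18)^56 = 0.9593.
By linearity of expectation, E[distinct seen] = 18·(1 - (17/18)^56) = 17.2669.

17.267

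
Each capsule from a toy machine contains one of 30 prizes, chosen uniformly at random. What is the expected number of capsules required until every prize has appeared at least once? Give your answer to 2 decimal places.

The wait to go from k to k+1 distinct prizes is geometric with mean 30/(30-k).
E[T] = 30/30 + 30/29 + 30/28 + ... + 30/2 + 30/1 = 30·H_{30}.
H_{30} = 3.995, so E[T] = 119.850.

119.85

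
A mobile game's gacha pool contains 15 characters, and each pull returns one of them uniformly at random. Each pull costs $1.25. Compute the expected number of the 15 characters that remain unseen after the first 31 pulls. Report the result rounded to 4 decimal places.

1.7670

For each character, P(unseen after 31) = (14/15)^31 = 0.11780.
By linearity of expectation, E[unseen] = 15·(14/15)^31 = 1.76698.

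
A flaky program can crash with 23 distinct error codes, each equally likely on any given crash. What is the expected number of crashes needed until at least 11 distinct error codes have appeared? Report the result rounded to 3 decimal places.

14.515

With k distinct error codes already seen, the next new one arrives after an expected 23/(23-k) crashes.
Sum over k = 0,...,10: E = 23/23 + 23/22 + 23/21 + ... + 23/14 + 23/13 = 14.5149.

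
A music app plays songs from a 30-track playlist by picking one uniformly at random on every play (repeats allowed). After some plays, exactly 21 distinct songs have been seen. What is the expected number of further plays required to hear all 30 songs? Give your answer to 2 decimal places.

From k distinct to k+1 distinct takes on average 30/(30-k) plays.
Sum over k = 21,...,29: E = 30/9 + 30/8 + 30/7 + ... + 30/2 + 30/1 = 84.869.

84.87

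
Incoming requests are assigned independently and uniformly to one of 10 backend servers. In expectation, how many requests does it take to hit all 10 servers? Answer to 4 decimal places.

After k distinct servers have appeared, the next request gives a new one with probability (10-k)/10, so the expected wait for the (k+1)-th is 10/(10-k).
E[T] = 10/10 + 10/9 + 10/8 + ... + 10/2 + 10/1 = 10·H_{10}.
H_{10} = 2.92897, so E[T] = 29.28968.

29.2897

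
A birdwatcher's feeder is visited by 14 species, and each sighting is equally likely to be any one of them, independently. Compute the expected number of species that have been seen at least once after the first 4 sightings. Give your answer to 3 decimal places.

For each species, P(seen in 4 sightings) = 1 - (13/14)^4 = 0.2565.
By linearity of expectation, E[distinct seen] = 14·(1 - (13/14)^4) = 3.5915.

3.591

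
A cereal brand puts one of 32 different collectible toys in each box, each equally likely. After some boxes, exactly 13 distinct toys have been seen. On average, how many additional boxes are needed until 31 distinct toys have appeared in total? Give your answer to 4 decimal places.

81.5277

From k distinct to k+1 distinct takes on average 32/(32-k) boxes.
Sum over k = 13,...,30: E = 32/19 + 32/18 + 32/17 + ... + 32/3 + 32/2 = 81.52767.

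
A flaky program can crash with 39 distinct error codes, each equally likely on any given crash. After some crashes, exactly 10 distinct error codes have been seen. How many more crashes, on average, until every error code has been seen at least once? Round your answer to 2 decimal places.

154.50

With k distinct error codes already seen, the next new one takes an expected 39/(39-k) crashes.
Sum over k = 10,...,38: E = 39/29 + 39/28 + 39/27 + ... + 39/2 + 39/1 = 154.504.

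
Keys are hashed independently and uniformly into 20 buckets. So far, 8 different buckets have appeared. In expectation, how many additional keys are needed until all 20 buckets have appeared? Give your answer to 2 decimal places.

With k distinct buckets already seen, the next new one takes an expected 20/(20-k) keys.
Sum over k = 8,...,19: E = 20/12 + 20/11 + 20/10 + ... + 20/2 + 20/1 = 62.064.

62.06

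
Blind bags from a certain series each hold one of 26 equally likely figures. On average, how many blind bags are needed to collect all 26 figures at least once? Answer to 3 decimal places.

The wait to go from k to k+1 distinct figures is geometric with mean 26/(26-k).
E[T] = 26/26 + 26/25 + 26/24 + ... + 26/2 + 26/1 = 26·H_{26}.
H_{26} = 3.8544, so E[T] = 100.2149.

100.215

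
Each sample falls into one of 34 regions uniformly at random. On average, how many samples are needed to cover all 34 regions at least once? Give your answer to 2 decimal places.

140.02

Split into phases: going from k distinct to k+1 distinct takes on average 34/(34-k) samples.
E[T] = 34/34 + 34/33 + 34/32 + ... + 34/2 + 34/1 = 34·H_{34}.
H_{34} = 4.118, so E[T] = 140.019.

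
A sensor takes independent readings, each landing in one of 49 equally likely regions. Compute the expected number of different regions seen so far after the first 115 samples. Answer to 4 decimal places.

44.4250

For each region, P(seen in 115 samples) = 1 - (48/49)^115 = 0.90663.
By linearity of expectation, E[distinct seen] = 49·(1 - (48/49)^115) = 44.42502.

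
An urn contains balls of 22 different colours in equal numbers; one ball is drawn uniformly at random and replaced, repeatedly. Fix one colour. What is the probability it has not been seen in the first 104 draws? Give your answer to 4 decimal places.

0.0079

On each draw the fixed colour fails to appear with probability 21/22.
P(still missing after 104) = (21/22)^104 = 0.00792.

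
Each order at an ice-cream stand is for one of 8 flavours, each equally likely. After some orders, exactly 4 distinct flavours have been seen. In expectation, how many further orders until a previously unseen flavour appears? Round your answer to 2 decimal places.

The number of orders until the next new flavour is geometric with success probability 4/8, so its mean is 8/4.
E = 8/4 = 2.000.

2.00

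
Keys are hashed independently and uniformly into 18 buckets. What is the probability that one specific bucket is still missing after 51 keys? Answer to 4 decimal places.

0.0542

Each key misses the fixed bucket with probability (18-1)/18 = 17/18, independently.
P(still missing after 51) = (17/18)^51 = 0.05420.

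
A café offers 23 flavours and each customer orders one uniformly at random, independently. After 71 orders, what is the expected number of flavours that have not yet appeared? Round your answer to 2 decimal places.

For each flavour, P(unseen after 71) = (22/23)^71 = 0.043.
By linearity of expectation, E[unseen] = 23·(22/23)^71 = 0.980.

0.98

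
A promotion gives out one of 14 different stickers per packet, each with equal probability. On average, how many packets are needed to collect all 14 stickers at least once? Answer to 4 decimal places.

Split into phases: going from k distinct to k+1 distinct takes on average 14/(14-k) packets.
E[T] = 14/14 + 14/13 + 14/12 + ... + 14/2 + 14/1 = 14·H_{14}.
H_{14} = 3.25156, so E[T] = 45.52187.

45.5219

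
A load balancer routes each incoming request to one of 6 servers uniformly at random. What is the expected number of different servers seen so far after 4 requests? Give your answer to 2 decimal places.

3.11

For each server, P(seen in 4 requests) = 1 - (5/6)^4 = 0.518.
By linearity of expectation, E[distinct seen] = 6·(1 - (5/6)^4) = 3.106.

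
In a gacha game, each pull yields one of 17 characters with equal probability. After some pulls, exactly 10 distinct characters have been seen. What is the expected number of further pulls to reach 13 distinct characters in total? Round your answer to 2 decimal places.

8.66

The wait to go from k to k+1 distinct characters is geometric with mean 17/(17-k).
Sum over k = 10,...,12: E = 17/7 + 17/6 + 17/5 = 8.662.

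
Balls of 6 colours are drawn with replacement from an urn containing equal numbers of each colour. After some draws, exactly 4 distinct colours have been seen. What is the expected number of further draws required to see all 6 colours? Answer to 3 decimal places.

9.000

From k distinct to k+1 distinct takes on average 6/(6-k) draws.
Sum over k = 4,...,5: E = 6/2 + 6/1 = 9.0000.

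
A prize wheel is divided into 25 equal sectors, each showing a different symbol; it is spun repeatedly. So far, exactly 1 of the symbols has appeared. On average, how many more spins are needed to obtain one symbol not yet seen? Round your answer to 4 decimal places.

The number of spins until the next new symbol is geometric with success probability 24/25, so its mean is 25/24.
E = 25/24 = 1.04167.

1.0417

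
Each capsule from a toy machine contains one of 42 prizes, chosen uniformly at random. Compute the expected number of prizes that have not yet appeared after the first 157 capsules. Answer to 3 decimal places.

0.955

For each prize, P(unseen after 157) = (41/42)^157 = 0.0227.
By linearity of expectation, E[unseen] = 42·(41/42)^157 = 0.9554.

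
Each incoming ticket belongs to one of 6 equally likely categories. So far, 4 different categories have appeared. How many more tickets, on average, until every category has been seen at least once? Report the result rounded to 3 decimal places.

The wait to go from k to k+1 distinct categories is geometric with mean 6/(6-k).
Sum over k = 4,...,5: E = 6/2 + 6/1 = 9.0000.

9.000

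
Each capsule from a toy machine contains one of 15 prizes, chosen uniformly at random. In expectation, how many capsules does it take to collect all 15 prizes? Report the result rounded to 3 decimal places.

After k distinct prizes have appeared, the next capsule gives a new one with probability (15-k)/15, so the expected wait for the (k+1)-th is 15/(15-k).
E[T] = 15/15 + 15/14 + 15/13 + ... + 15/2 + 15/1 = 15·H_{15}.
H_{15} = 3.3182, so E[T] = 49.7734.

49.773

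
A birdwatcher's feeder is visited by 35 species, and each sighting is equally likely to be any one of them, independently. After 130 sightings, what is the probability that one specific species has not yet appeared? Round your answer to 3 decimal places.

On each sighting the fixed species fails to appear with probability 34/35.
P(still missing after 130) = (34/35)^130 = 0.0231.

0.023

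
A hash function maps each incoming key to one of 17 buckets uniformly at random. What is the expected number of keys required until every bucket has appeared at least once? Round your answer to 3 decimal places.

The wait to go from k to k+1 distinct buckets is geometric with mean 17/(17-k).
E[T] = 17/17 + 17/16 + 17/15 + ... + 17/2 + 17/1 = 17·H_{17}.
H_{17} = 3.4396, so E[T] = 58.4724.

58.472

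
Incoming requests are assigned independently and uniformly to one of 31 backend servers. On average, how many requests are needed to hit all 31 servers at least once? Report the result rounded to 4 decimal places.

124.8446

Split into phases: going from k distinct to k+1 distinct takes on average 31/(31-k) requests.
E[T] = 31/31 + 31/30 + 31/29 + ... + 31/2 + 31/1 = 31·H_{31}.
H_{31} = 4.02725, so E[T] = 124.84460.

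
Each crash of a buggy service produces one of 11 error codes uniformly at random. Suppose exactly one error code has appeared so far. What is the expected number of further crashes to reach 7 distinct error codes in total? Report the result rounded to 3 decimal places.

The wait to go from k to k+1 distinct error codes is geometric with mean 11/(11-k).
Sum over k = 1,...,6: E = 11/10 + 11/9 + 11/8 + 11/7 + 11/6 + 11/5 = 9.3020.

9.302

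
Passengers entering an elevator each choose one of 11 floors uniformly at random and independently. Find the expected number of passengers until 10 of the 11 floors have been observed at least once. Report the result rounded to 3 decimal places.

22.219

With k distinct floors already seen, the next new one arrives after an expected 11/(11-k) passengers.
Sum over k = 0,...,9: E = 11/11 + 11/10 + 11/9 + ... + 11/3 + 11/2 = 22.2187.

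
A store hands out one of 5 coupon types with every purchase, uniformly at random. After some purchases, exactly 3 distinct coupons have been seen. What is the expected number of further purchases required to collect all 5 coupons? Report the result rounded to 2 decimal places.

The wait to go from k to k+1 distinct coupons is geometric with mean 5/(5-k).
Sum over k = 3,...,4: E = 5/2 + 5/1 = 7.500.

7.50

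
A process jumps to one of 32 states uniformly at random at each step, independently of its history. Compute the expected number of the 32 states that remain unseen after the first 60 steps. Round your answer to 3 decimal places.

4.763

For each state, P(unseen after 60) = (31/32)^60 = 0.1488.
By linearity of expectation, E[unseen] = 32·(31/32)^60 = 4.7627.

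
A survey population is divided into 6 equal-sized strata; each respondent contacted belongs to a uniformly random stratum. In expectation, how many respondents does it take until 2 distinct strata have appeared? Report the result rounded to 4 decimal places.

2.2000

Going from k to k+1 distinct takes a geometric number of respondents with mean 6/(6-k).
Sum over k = 0,...,1: E = 6/6 + 6/5 = 2.20000.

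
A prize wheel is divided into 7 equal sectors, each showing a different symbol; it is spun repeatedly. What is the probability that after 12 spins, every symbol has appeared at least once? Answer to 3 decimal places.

0.228

By inclusion–exclusion over which symbols are missing,
P(all seen) = Σ_{j=0}^{7} (-1)^j C(7,j)((7-j)/7)^12
= 1.0000 - 1.1009 + 0.3704 - 0.0424 + 0.0013 - 0.0000 + 0.0000 - 0.0000
= 0.2285.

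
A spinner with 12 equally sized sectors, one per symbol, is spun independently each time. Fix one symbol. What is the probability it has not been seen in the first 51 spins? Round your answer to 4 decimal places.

0.0118

On each spin the fixed symbol fails to appear with probability 11/12.
P(still missing after 51) = (11/12)^51 = 0.01182.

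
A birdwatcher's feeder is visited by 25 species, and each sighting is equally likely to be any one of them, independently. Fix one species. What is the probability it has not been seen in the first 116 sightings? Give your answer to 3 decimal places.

0.009

Each sighting misses the fixed species with probability (25-1)/25 = 24/25, independently.
P(still missing after 116) = (24/25)^116 = 0.0088.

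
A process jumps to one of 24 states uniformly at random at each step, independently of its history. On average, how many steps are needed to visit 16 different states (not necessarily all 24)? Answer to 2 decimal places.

With k distinct states already seen, the next new one arrives after an expected 24/(24-k) steps.
Sum over k = 0,...,15: E = 24/24 + 24/23 + 24/22 + ... + 24/10 + 24/9 = 25.394.

25.39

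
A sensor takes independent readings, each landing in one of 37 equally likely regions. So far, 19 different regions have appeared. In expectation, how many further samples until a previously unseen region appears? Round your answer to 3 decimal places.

The number of samples until the next new region is geometric with success probability 18/37, so its mean is 37/18.
E = 37/18 = 2.0556.

2.056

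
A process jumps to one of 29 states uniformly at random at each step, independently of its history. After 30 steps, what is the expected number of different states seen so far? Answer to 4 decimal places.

18.8796

For each state, P(seen in 30 steps) = 1 - (28/29)^30 = 0.65102.
By linearity of expectation, E[distinct seen] = 29·(1 - (28/29)^30) = 18.87957.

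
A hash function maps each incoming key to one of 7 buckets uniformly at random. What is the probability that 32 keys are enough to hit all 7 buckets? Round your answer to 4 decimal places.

By inclusion–exclusion over which buckets are missing,
P(all seen) = Σ_{j=0}^{7} (-1)^j C(7,j)((7-j)/7)^32
= 1.00000 - 0.05044 + 0.00044 - 0.00000 + 0.00000 - 0.00000 + 0.00000 - 0.00000
= 0.95000.

0.9500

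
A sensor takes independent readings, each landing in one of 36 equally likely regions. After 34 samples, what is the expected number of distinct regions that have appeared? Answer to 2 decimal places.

For each region, P(seen in 34 samples) = 1 - (35/36)^34 = 0.616.
By linearity of expectation, E[distinct seen] = 36·(1 - (35/36)^34) = 22.186.

22.19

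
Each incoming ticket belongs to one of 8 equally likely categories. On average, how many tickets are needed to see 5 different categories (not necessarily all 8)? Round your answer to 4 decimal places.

7.0762

Going from k to k+1 distinct takes a geometric number of tickets with mean 8/(8-k).
Sum over k = 0,...,4: E = 8/8 + 8/7 + 8/6 + 8/5 + 8/4 = 7.07619.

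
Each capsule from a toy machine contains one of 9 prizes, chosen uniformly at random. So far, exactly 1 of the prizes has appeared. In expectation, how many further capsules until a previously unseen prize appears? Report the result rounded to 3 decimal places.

Each capsule yields a new prize with probability (9-1)/9 = 8/9, so the wait is geometric with mean 9/8.
E = 9/8 = 1.1250.

1.125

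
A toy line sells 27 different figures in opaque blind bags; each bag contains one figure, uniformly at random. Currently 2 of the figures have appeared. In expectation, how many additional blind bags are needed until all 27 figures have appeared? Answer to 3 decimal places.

103.031

From k distinct to k+1 distinct takes on average 27/(27-k) blind bags.
Sum over k = 2,...,26: E = 27/25 + 27/24 + 27/23 + ... + 27/2 + 27/1 = 103.0309.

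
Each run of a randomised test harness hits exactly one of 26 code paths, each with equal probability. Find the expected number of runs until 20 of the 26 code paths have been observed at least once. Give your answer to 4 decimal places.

Going from k to k+1 distinct takes a geometric number of runs with mean 26/(26-k).
Sum over k = 0,...,19: E = 26/26 + 26/25 + 26/24 + ... + 26/8 + 26/7 = 36.51491.

36.5149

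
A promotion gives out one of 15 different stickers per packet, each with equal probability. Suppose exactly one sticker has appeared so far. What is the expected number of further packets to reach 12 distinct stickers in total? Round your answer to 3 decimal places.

21.273

From k distinct to k+1 distinct takes on average 15/(15-k) packets.
Sum over k = 1,...,11: E = 15/14 + 15/13 + 15/12 + ... + 15/5 + 15/4 = 21.2734.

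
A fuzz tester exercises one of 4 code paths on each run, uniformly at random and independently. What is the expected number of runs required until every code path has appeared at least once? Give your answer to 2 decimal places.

8.33

Split into phases: going from k distinct to k+1 distinct takes on average 4/(4-k) runs.
E[T] = 4/4 + 4/3 + 4/2 + 4/1 = 4·H_{4}.
H_{4} = 2.083, so E[T] = 8.333.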